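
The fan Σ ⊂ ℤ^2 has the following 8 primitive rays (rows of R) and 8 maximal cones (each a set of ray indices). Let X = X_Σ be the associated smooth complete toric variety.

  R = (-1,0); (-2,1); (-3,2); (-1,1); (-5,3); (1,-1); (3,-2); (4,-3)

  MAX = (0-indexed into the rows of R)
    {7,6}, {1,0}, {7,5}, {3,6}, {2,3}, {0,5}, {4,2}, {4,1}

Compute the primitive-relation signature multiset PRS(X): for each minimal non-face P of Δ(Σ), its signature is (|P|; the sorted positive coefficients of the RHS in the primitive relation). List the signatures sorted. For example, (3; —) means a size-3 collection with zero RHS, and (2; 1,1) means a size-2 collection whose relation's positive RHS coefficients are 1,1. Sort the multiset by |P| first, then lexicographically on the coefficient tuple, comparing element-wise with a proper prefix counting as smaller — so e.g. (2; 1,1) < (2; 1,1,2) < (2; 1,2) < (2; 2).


Minimal non-faces — 20 found among 8 rays, 8 max cones:

  {2,6}:  v_{2} + v_{6} = 0  ⇒ sig = (2; —)
  {3,5}:  v_{3} + v_{5} = 0  ⇒ sig = (2; —)
  {0,3}:  v_{0} + v_{3} = v_{1}  ⇒ sig = (2; 1)
  {1,2}:  v_{1} + v_{2} = v_{4}  ⇒ sig = (2; 1)
  {1,3}:  v_{1} + v_{3} = v_{2}  ⇒ sig = (2; 1)
  {1,5}:  v_{1} + v_{5} = v_{0}  ⇒ sig = (2; 1)
  {1,6}:  v_{1} + v_{6} = v_{5}  ⇒ sig = (2; 1)
  {2,5}:  v_{2} + v_{5} = v_{1}  ⇒ sig = (2; 1)
  {2,7}:  v_{2} + v_{7} = v_{5}  ⇒ sig = (2; 1)
  {3,7}:  v_{3} + v_{7} = v_{6}  ⇒ sig = (2; 1)
  {4,6}:  v_{4} + v_{6} = v_{1}  ⇒ sig = (2; 1)
  {4,7}:  v_{4} + v_{7} = v_{0}  ⇒ sig = (2; 1)
  {5,6}:  v_{5} + v_{6} = v_{7}  ⇒ sig = (2; 1)
  {0,2}:  v_{0} + v_{2} = 2·v_{1}  ⇒ sig = (2; 2)
  {0,6}:  v_{0} + v_{6} = 2·v_{5}  ⇒ sig = (2; 2)
  {1,7}:  v_{1} + v_{7} = 2·v_{5}  ⇒ sig = (2; 2)
  {3,4}:  v_{3} + v_{4} = 2·v_{2}  ⇒ sig = (2; 2)
  {4,5}:  v_{4} + v_{5} = 2·v_{1}  ⇒ sig = (2; 2)
  {0,4}:  v_{0} + v_{4} = 3·v_{1}  ⇒ sig = (2; 3)
  {0,7}:  v_{0} + v_{7} = 3·v_{5}  ⇒ sig = (2; 3)

Signatures (|P|; sorted positive RHS coefficients), sorted:
{ (2; —) ×2,  (2; 1) ×11,  (2; 2) ×5,  (2; 3) ×2 }


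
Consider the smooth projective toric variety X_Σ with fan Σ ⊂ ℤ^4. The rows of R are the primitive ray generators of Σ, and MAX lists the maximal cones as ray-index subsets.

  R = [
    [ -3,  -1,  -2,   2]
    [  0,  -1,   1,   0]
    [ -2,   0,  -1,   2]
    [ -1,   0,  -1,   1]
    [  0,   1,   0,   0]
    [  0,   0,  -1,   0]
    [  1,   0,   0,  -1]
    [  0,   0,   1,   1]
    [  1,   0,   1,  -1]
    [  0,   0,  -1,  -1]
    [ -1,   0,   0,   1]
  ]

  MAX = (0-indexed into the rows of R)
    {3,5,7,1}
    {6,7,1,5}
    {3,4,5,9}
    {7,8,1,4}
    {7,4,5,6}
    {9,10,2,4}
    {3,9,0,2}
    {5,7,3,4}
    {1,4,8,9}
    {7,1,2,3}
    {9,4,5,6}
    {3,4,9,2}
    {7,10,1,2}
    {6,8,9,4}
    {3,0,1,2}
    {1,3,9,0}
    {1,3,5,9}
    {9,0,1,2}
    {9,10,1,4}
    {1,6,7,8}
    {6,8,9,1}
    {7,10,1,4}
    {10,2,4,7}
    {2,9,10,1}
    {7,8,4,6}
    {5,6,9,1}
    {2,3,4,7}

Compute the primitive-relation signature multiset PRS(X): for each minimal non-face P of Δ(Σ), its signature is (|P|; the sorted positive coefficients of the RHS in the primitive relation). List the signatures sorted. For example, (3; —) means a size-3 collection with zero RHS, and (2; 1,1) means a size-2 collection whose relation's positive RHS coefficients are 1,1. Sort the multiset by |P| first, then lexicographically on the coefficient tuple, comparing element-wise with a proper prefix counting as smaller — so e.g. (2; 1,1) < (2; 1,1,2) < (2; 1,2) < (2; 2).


22 minimal non-faces of Δ(Σ) (on 11 rays):

  {3,8}:  v_{3} + v_{8} = 0 ; sig = (2; —)
  {6,10}:  v_{6} + v_{10} = 0 ; sig = (2; —)
  {7,9}:  v_{7} + v_{9} = 0 ; sig = (2; —)
  {2,6}:  v_{2} + v_{6} = v_{3} ; sig = (2; 1)
  {2,8}:  v_{2} + v_{8} = v_{10} ; sig = (2; 1)
  {3,6}:  v_{3} + v_{6} = v_{5} ; sig = (2; 1)
  {3,10}:  v_{3} + v_{10} = v_{2} ; sig = (2; 1)
  {5,8}:  v_{5} + v_{8} = v_{6} ; sig = (2; 1)
  {5,10}:  v_{5} + v_{10} = v_{3} ; sig = (2; 1)
  {8,10}:  v_{8} + v_{10} = v_{1} + v_{4} ; sig = (2; 1,1)
  {0,4}:  v_{0} + v_{4} = v_{2} + v_{9} + v_{10} ; sig = (2; 1,1,1)
  {0,7}:  v_{0} + v_{7} = v_{1} + v_{2} + v_{3} ; sig = (2; 1,1,1)
  {0,8}:  v_{0} + v_{8} = v_{1} + v_{2} + v_{9} ; sig = (2; 1,1,1)
  {0,6}:  v_{0} + v_{6} = v_{1} + 2·v_{3} + v_{9} ; sig = (2; 1,1,2)
  {0,10}:  v_{0} + v_{10} = v_{1} + 2·v_{2} + v_{9} ; sig = (2; 1,1,2)
  {0,5}:  v_{0} + v_{5} = v_{1} + 3·v_{3} + v_{9} ; sig = (2; 1,1,3)
  {2,5}:  v_{2} + v_{5} = 2·v_{3} ; sig = (2; 2)
  {1,4,5}:  v_{1} + v_{4} + v_{5} = 0 ; sig = (3; —)
  {1,3,4}:  v_{1} + v_{3} + v_{4} = v_{10} ; sig = (3; 1)
  {1,4,6}:  v_{1} + v_{4} + v_{6} = v_{8} ; sig = (3; 1)
  {1,2,4}:  v_{1} + v_{2} + v_{4} = 2·v_{10} ; sig = (3; 2)
  {1,2,3,9}:  v_{1} + v_{2} + v_{3} + v_{9} = v_{0} ; sig = (4; 1)

Signatures (|P|; sorted positive RHS coefficients), sorted:
[(2; —), (2; —), (2; —), (2; 1), (2; 1), (2; 1), (2; 1), (2; 1), (2; 1), (2; 1,1), (2; 1,1,1), (2; 1,1,1), (2; 1,1,1), (2; 1,1,2), (2; 1,1,2), (2; 1,1,3), (2; 2), (3; —), (3; 1), (3; 1), (3; 2), (4; 1)]


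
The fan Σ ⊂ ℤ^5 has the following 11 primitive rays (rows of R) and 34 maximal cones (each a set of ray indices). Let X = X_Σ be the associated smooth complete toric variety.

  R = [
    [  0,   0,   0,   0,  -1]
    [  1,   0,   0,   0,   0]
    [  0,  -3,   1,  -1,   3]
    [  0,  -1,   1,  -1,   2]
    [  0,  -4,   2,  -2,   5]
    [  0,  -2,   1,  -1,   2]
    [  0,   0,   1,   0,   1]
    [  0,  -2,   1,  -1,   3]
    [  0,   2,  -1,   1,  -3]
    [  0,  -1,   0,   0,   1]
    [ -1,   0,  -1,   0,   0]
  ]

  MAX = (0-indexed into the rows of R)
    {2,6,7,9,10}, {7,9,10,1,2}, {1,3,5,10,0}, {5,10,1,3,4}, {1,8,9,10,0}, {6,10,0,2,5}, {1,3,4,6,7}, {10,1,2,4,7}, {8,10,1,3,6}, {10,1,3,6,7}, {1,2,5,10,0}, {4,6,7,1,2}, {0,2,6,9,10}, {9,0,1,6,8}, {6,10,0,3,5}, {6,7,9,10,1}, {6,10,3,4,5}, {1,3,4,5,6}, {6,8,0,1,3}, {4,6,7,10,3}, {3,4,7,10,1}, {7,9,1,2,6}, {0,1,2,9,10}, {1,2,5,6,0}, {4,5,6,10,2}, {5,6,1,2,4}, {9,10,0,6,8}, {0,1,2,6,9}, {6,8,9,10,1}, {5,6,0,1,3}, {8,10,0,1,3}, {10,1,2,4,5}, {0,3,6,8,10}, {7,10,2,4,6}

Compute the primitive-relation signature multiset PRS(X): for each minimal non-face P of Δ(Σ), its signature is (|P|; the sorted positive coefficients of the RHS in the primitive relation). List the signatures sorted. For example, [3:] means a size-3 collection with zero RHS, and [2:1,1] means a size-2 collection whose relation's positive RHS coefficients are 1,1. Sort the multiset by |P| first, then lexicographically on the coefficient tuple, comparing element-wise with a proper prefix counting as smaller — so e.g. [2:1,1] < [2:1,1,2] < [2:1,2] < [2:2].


15 collections generate NE(X_Σ); each relation:

  • {7,8}:  v_{7} + v_{8} = 0 ; sig = [2:]
  • {0,7}:  v_{0} + v_{7} = v_{5} ; sig = [2:1]
  • {2,3}:  v_{2} + v_{3} = v_{4} ; sig = [2:1]
  • {3,9}:  v_{3} + v_{9} = v_{7} ; sig = [2:1]
  • {4,8}:  v_{4} + v_{8} = v_{5} ; sig = [2:1]
  • {5,7}:  v_{5} + v_{7} = v_{4} ; sig = [2:1]
  • {5,8}:  v_{5} + v_{8} = v_{0} ; sig = [2:1]
  • {5,9}:  v_{5} + v_{9} = v_{2} ; sig = [2:1]
  • {2,8}:  v_{2} + v_{8} = v_{0} + v_{9} ; sig = [2:1,1]
  • {4,9}:  v_{4} + v_{9} = v_{2} + v_{7} ; sig = [2:1,1]
  • {0,4}:  v_{0} + v_{4} = 2·v_{5} ; sig = [2:2]
  • {0,1,6,10}:  v_{0} + v_{1} + v_{6} + v_{10} = 0 ; sig = [4:]
  • {1,5,6,10}:  v_{1} + v_{5} + v_{6} + v_{10} = v_{7} ; sig = [4:1]
  • {1,2,6,10}:  v_{1} + v_{2} + v_{6} + v_{10} = v_{7} + v_{9} ; sig = [4:1,1]
  • {1,4,6,10}:  v_{1} + v_{4} + v_{6} + v_{10} = 2·v_{7} ; sig = [4:2]

so the primitive-relation signature multiset is
    [2:]
    [2:1]
    [2:1]
    [2:1]
    [2:1]
    [2:1]
    [2:1]
    [2:1]
    [2:1,1]
    [2:1,1]
    [2:2]
    [4:]
    [4:1]
    [4:1,1]
    [4:2]


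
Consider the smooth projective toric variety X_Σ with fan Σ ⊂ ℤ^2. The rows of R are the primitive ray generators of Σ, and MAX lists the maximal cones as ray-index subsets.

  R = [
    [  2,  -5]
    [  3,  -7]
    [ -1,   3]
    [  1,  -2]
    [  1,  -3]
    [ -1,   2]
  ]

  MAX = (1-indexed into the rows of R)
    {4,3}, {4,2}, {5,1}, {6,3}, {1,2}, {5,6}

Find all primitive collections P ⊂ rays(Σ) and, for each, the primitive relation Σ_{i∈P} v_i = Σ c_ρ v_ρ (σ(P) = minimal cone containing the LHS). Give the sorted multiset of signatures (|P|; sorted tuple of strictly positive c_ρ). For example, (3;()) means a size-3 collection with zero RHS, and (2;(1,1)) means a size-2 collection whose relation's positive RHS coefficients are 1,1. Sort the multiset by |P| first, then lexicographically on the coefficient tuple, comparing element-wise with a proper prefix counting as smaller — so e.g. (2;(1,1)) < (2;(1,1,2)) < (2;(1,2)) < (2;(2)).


9 collections generate NE(X_Σ); each relation:

  P = {3,5}:  v_{3} + v_{5} = 0  so sig = (2;())
  P = {4,6}:  v_{4} + v_{6} = 0  so sig = (2;())
  P = {1,3}:  v_{1} + v_{3} = v_{4}  so sig = (2;(1))
  P = {1,4}:  v_{1} + v_{4} = v_{2}  so sig = (2;(1))
  P = {1,6}:  v_{1} + v_{6} = v_{5}  so sig = (2;(1))
  P = {2,6}:  v_{2} + v_{6} = v_{1}  so sig = (2;(1))
  P = {4,5}:  v_{4} + v_{5} = v_{1}  so sig = (2;(1))
  P = {2,3}:  v_{2} + v_{3} = 2·v_{4}  so sig = (2;(2))
  P = {2,5}:  v_{2} + v_{5} = 2·v_{1}  so sig = (2;(2))

Sorted signature multiset PRS(X):
[(2;()), (2;()), (2;(1)), (2;(1)), (2;(1)), (2;(1)), (2;(1)), (2;(2)), (2;(2))]


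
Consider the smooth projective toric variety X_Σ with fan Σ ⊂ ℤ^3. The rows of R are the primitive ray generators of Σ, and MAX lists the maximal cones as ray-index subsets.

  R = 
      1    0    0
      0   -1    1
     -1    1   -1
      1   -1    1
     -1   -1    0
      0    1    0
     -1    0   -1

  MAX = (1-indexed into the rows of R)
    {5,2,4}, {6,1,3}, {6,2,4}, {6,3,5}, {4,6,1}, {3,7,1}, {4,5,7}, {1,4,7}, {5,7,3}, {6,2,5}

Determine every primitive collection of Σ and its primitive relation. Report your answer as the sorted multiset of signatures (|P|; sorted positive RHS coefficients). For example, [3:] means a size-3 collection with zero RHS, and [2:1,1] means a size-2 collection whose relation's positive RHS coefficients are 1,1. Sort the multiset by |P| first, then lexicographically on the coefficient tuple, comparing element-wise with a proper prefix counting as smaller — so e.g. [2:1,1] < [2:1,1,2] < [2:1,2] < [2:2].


Primitive collections (7):

  • {3,4}:  v_{3} + v_{4} = 0 ; sig = [2:]
  • {1,2}:  v_{1} + v_{2} = v_{4} ; sig = [2:1]
  • {2,7}:  v_{2} + v_{7} = v_{5} ; sig = [2:1]
  • {6,7}:  v_{6} + v_{7} = v_{3} ; sig = [2:1]
  • {1,5}:  v_{1} + v_{5} = v_{4} + v_{7} ; sig = [2:1,1]
  • {2,3}:  v_{2} + v_{3} = v_{5} + v_{6} ; sig = [2:1,1]
  • {4,5,6}:  v_{4} + v_{5} + v_{6} = v_{2} ; sig = [3:1]

so the primitive-relation signature multiset is
    [2:]
    [2:1]
    [2:1]
    [2:1]
    [2:1,1]
    [2:1,1]
    [3:1]


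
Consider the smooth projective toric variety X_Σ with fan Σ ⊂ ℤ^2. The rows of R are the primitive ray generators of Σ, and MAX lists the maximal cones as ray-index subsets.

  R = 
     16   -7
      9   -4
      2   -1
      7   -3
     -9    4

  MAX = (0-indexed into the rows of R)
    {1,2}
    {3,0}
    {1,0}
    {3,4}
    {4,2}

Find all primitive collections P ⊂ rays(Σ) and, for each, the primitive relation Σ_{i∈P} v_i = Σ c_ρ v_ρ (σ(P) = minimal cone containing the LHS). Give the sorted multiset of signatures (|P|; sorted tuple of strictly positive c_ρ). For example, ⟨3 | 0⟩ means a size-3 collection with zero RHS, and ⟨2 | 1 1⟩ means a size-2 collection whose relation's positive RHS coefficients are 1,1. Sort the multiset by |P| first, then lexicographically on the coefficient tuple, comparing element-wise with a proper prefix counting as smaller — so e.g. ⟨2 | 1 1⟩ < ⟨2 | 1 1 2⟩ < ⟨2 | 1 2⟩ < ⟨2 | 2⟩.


5 minimal non-faces of Δ(Σ) (on 5 rays):

  • {1,4}:  v_{1} + v_{4} = 0  ⟹  sig = ⟨2 | 0⟩
  • {0,4}:  v_{0} + v_{4} = v_{3}  ⟹  sig = ⟨2 | 1⟩
  • {1,3}:  v_{1} + v_{3} = v_{0}  ⟹  sig = ⟨2 | 1⟩
  • {2,3}:  v_{2} + v_{3} = v_{1}  ⟹  sig = ⟨2 | 1⟩
  • {0,2}:  v_{0} + v_{2} = 2·v_{1}  ⟹  sig = ⟨2 | 2⟩

Signatures (|P|; sorted positive RHS coefficients), sorted:
    |P|=2: 5 collections, coeffs (), (1), (1), (1), (2)


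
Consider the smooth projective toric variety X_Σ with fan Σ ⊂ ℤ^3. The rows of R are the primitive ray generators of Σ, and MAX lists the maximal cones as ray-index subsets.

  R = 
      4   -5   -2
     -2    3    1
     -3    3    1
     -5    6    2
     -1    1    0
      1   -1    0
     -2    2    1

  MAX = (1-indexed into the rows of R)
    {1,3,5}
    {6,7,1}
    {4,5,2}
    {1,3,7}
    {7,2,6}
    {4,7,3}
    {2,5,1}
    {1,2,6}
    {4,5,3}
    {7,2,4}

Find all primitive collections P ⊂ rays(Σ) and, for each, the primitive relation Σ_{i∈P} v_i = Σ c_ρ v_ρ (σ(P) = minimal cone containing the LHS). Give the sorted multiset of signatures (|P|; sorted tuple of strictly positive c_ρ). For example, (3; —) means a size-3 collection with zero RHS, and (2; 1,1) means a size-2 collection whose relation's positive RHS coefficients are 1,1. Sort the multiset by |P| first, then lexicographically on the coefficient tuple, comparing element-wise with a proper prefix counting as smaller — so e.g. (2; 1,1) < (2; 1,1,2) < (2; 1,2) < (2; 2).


Σ has 7 primitive collections:

  • {5,6}:  v_{5} + v_{6} = 0  ⟹  sig = (2; —)
  • {1,4}:  v_{1} + v_{4} = v_{5}  ⟹  sig = (2; 1)
  • {2,3}:  v_{2} + v_{3} = v_{4}  ⟹  sig = (2; 1)
  • {3,6}:  v_{3} + v_{6} = v_{7}  ⟹  sig = (2; 1)
  • {5,7}:  v_{5} + v_{7} = v_{3}  ⟹  sig = (2; 1)
  • {4,6}:  v_{4} + v_{6} = v_{2} + v_{7}  ⟹  sig = (2; 1,1)
  • {1,2,7}:  v_{1} + v_{2} + v_{7} = 0  ⟹  sig = (3; —)

so the primitive-relation signature multiset is
    |P|=2: 6 collections, coeffs (), (1), (1), (1), (1), (1,1)
    |P|=3: 1 collection, coeffs ()


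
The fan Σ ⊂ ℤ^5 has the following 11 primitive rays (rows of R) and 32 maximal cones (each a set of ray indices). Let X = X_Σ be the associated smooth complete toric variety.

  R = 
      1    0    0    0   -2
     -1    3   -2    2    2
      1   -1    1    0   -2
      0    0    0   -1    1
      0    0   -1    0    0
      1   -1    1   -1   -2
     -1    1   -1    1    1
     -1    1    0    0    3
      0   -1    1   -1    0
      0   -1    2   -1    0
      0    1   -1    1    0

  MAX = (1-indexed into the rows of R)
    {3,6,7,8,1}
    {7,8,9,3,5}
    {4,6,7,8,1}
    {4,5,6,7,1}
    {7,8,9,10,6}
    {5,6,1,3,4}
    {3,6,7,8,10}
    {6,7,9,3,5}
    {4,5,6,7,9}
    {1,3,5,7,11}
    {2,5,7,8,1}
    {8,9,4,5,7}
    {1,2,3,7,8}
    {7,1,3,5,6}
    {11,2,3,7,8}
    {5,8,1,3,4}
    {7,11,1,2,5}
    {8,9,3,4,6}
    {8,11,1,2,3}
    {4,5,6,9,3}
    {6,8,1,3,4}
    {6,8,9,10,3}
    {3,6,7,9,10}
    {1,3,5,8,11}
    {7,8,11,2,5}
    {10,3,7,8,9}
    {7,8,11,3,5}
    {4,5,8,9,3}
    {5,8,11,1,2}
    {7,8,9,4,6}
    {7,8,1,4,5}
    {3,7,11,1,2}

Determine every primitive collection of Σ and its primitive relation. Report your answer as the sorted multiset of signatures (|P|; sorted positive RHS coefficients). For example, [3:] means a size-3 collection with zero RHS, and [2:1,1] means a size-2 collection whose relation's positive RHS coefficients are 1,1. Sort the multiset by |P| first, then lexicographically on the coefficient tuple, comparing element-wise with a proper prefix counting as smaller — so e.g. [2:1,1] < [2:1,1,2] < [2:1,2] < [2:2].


Primitive collections (18):

  P = {9,11}:  v_{9} + v_{11} = 0  ⇒ sig = [2:]
  P = {1,9}:  v_{1} + v_{9} = v_{6}  ⇒ sig = [2:1]
  P = {5,10}:  v_{5} + v_{10} = v_{9}  ⇒ sig = [2:1]
  P = {6,11}:  v_{6} + v_{11} = v_{1}  ⇒ sig = [2:1]
  P = {2,9}:  v_{2} + v_{9} = v_{1} + v_{7} + v_{8}  ⇒ sig = [2:1,1,1]
  P = {4,10}:  v_{4} + v_{10} = v_{6} + v_{8} + v_{9}  ⇒ sig = [2:1,1,1]
  P = {4,11}:  v_{4} + v_{11} = v_{1} + v_{5} + v_{8}  ⇒ sig = [2:1,1,1]
  P = {10,11}:  v_{10} + v_{11} = v_{3} + v_{6} + v_{7} + v_{8}  ⇒ sig = [2:1,1,1,1]
  P = {1,10}:  v_{1} + v_{10} = v_{3} + 2·v_{6} + v_{7} + v_{8}  ⇒ sig = [2:1,1,1,2]
  P = {2,10}:  v_{2} + v_{10} = v_{1} + v_{3} + v_{6} + 2·v_{7} + 2·v_{8}  ⇒ sig = [2:1,1,1,2,2]
  P = {2,6}:  v_{2} + v_{6} = 2·v_{1} + v_{7} + v_{8}  ⇒ sig = [2:1,1,2]
  P = {2,4}:  v_{2} + v_{4} = 2·v_{1} + v_{5} + v_{7} + 2·v_{8}  ⇒ sig = [2:1,1,2,2]
  P = {3,4,7}:  v_{3} + v_{4} + v_{7} = 0  ⇒ sig = [3:]
  P = {5,6,8}:  v_{5} + v_{6} + v_{8} = v_{4}  ⇒ sig = [3:1]
  P = {2,3,5}:  v_{2} + v_{3} + v_{5} = 2·v_{11}  ⇒ sig = [3:2]
  P = {1,7,8,11}:  v_{1} + v_{7} + v_{8} + v_{11} = v_{2}  ⇒ sig = [4:1]
  P = {1,3,5,7,8}:  v_{1} + v_{3} + v_{5} + v_{7} + v_{8} = v_{11}  ⇒ sig = [5:1]
  P = {3,6,7,8,9}:  v_{3} + v_{6} + v_{7} + v_{8} + v_{9} = v_{10}  ⇒ sig = [5:1]

so the primitive-relation signature multiset is
[[2:], [2:1], [2:1], [2:1], [2:1,1,1], [2:1,1,1], [2:1,1,1], [2:1,1,1,1], [2:1,1,1,2], [2:1,1,1,2,2], [2:1,1,2], [2:1,1,2,2], [3:], [3:1], [3:2], [4:1], [5:1], [5:1]]


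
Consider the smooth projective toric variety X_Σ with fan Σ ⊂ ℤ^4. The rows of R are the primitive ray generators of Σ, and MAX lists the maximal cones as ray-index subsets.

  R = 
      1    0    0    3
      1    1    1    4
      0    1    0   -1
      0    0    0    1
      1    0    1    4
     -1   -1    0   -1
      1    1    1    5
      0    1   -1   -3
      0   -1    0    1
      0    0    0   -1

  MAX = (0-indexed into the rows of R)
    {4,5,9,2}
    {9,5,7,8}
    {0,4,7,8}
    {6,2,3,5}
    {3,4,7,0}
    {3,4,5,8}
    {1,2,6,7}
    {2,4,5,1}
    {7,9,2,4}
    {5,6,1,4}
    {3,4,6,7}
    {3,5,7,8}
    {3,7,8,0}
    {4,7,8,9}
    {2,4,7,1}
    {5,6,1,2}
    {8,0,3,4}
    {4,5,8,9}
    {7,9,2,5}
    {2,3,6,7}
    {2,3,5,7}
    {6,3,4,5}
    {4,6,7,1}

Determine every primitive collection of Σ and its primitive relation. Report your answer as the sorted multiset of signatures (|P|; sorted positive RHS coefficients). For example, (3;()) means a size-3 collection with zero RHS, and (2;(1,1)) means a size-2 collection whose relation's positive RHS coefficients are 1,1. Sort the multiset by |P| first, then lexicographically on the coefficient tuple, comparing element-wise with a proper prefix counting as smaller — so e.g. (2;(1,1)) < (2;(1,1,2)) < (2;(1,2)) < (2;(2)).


18 minimal non-faces of Δ(Σ) (on 10 rays):

  • {2,8}:  v_{2} + v_{8} = 0  so sig = (2;())
  • {3,9}:  v_{3} + v_{9} = 0  so sig = (2;())
  • {1,3}:  v_{1} + v_{3} = v_{6}  so sig = (2;(1))
  • {6,9}:  v_{6} + v_{9} = v_{1}  so sig = (2;(1))
  • {0,5}:  v_{0} + v_{5} = v_{3} + v_{8}  so sig = (2;(1,1))
  • {1,8}:  v_{1} + v_{8} = v_{3} + v_{4}  so sig = (2;(1,1))
  • {1,9}:  v_{1} + v_{9} = v_{2} + v_{4}  so sig = (2;(1,1))
  • {0,2}:  v_{0} + v_{2} = v_{3} + v_{4} + v_{7}  so sig = (2;(1,1,1))
  • {0,9}:  v_{0} + v_{9} = v_{4} + v_{7} + v_{8}  so sig = (2;(1,1,1))
  • {6,8}:  v_{6} + v_{8} = 2·v_{3} + v_{4}  so sig = (2;(1,2))
  • {0,1}:  v_{0} + v_{1} = 2·v_{3} + 2·v_{4} + v_{7}  so sig = (2;(1,2,2))
  • {0,6}:  v_{0} + v_{6} = 3·v_{3} + 2·v_{4} + v_{7}  so sig = (2;(1,2,3))
  • {4,5,7}:  v_{4} + v_{5} + v_{7} = 0  so sig = (3;())
  • {2,3,4}:  v_{2} + v_{3} + v_{4} = v_{1}  so sig = (3;(1))
  • {1,5,7}:  v_{1} + v_{5} + v_{7} = v_{2} + v_{3}  so sig = (3;(1,1))
  • {5,6,7}:  v_{5} + v_{6} + v_{7} = v_{2} + 2·v_{3}  so sig = (3;(1,2))
  • {2,4,6}:  v_{2} + v_{4} + v_{6} = 2·v_{1}  so sig = (3;(2))
  • {3,4,7,8}:  v_{3} + v_{4} + v_{7} + v_{8} = v_{0}  so sig = (4;(1))

Hence PRS(X_Σ) =
[(2;()), (2;()), (2;(1)), (2;(1)), (2;(1,1)), (2;(1,1)), (2;(1,1)), (2;(1,1,1)), (2;(1,1,1)), (2;(1,2)), (2;(1,2,2)), (2;(1,2,3)), (3;()), (3;(1)), (3;(1,1)), (3;(1,2)), (3;(2)), (4;(1))]


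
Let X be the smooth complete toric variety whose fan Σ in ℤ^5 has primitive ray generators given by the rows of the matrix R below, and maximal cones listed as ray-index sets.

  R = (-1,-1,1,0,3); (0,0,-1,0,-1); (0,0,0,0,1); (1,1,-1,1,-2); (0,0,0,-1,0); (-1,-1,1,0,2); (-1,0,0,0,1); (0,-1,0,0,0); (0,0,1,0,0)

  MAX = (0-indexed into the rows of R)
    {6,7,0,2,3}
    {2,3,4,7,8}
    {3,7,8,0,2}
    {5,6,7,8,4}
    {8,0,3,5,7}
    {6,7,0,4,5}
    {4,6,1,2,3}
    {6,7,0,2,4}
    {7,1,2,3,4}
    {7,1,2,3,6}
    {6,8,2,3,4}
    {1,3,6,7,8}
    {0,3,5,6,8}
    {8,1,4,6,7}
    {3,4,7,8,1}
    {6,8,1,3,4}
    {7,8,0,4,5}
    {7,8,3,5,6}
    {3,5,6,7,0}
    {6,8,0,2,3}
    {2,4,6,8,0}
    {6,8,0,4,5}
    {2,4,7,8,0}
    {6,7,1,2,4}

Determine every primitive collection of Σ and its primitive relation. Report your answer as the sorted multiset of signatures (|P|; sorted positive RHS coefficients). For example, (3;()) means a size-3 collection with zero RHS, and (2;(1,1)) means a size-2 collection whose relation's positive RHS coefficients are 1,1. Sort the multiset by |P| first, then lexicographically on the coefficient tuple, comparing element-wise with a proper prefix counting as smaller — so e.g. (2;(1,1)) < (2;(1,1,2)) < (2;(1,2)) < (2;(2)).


Σ has 9 primitive collections:

  P = {2,5}:  v_{2} + v_{5} = v_{0}  ⇒ sig = (2;(1))
  P = {1,5}:  v_{1} + v_{5} = v_{6} + v_{7}  ⇒ sig = (2;(1,1))
  P = {0,1}:  v_{0} + v_{1} = v_{2} + v_{6} + v_{7}  ⇒ sig = (2;(1,1,1))
  P = {1,2,8}:  v_{1} + v_{2} + v_{8} = 0  ⇒ sig = (3;())
  P = {3,4,5}:  v_{3} + v_{4} + v_{5} = 0  ⇒ sig = (3;())
  P = {0,3,4}:  v_{0} + v_{3} + v_{4} = v_{2}  ⇒ sig = (3;(1))
  P = {2,6,7,8}:  v_{2} + v_{6} + v_{7} + v_{8} = v_{5}  ⇒ sig = (4;(1))
  P = {3,4,6,7}:  v_{3} + v_{4} + v_{6} + v_{7} = v_{1}  ⇒ sig = (4;(1))
  P = {0,6,7,8}:  v_{0} + v_{6} + v_{7} + v_{8} = 2·v_{5}  ⇒ sig = (4;(2))

Hence PRS(X_Σ) =
{ (2;(1)),  (2;(1,1)),  (2;(1,1,1)),  (3;()) ×2,  (3;(1)),  (4;(1)) ×2,  (4;(2)) }


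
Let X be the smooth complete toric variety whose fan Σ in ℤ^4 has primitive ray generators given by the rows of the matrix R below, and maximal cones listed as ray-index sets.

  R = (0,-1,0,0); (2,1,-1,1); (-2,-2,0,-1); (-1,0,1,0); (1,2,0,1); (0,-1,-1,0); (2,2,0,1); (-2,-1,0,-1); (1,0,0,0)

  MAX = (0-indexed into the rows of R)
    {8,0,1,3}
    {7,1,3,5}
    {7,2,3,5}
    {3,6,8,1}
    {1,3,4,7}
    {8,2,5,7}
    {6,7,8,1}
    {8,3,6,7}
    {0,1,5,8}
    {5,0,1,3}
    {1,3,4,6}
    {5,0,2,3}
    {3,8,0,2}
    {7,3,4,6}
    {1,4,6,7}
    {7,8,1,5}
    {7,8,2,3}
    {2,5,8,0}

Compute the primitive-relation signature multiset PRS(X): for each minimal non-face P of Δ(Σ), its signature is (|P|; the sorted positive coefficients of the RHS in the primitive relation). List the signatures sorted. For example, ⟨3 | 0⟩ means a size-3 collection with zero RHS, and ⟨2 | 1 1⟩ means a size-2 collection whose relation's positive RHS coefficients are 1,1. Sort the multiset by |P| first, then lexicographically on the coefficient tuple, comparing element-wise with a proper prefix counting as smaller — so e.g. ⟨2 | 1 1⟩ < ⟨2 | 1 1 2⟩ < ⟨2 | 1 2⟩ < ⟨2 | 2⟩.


Δ(Σ) — 9 vertices, 12 min non-faces:

  P={2,6}:  v_{2} + v_{6} = 0  ⟹  sig = ⟨2 | 0⟩
  P={0,7}:  v_{0} + v_{7} = v_{2}  ⟹  sig = ⟨2 | 1⟩
  P={1,2}:  v_{1} + v_{2} = v_{5}  ⟹  sig = ⟨2 | 1⟩
  P={4,8}:  v_{4} + v_{8} = v_{6}  ⟹  sig = ⟨2 | 1⟩
  P={5,6}:  v_{5} + v_{6} = v_{1}  ⟹  sig = ⟨2 | 1⟩
  P={0,4}:  v_{0} + v_{4} = v_{1} + v_{3}  ⟹  sig = ⟨2 | 1 1⟩
  P={0,6}:  v_{0} + v_{6} = v_{1} + v_{3} + v_{8}  ⟹  sig = ⟨2 | 1 1 1⟩
  P={2,4}:  v_{2} + v_{4} = v_{1} + v_{3} + v_{7}  ⟹  sig = ⟨2 | 1 1 1⟩
  P={4,5}:  v_{4} + v_{5} = 2·v_{1} + v_{3} + v_{7}  ⟹  sig = ⟨2 | 1 1 2⟩
  P={3,5,8}:  v_{3} + v_{5} + v_{8} = v_{0}  ⟹  sig = ⟨3 | 1⟩
  P={1,3,7,8}:  v_{1} + v_{3} + v_{7} + v_{8} = 0  ⟹  sig = ⟨4 | 0⟩
  P={1,3,6,7}:  v_{1} + v_{3} + v_{6} + v_{7} = v_{4}  ⟹  sig = ⟨4 | 1⟩

Hence PRS(X_Σ) =
{ ⟨2 | 0⟩,  ⟨2 | 1⟩ ×4,  ⟨2 | 1 1⟩,  ⟨2 | 1 1 1⟩ ×2,  ⟨2 | 1 1 2⟩,  ⟨3 | 1⟩,  ⟨4 | 0⟩,  ⟨4 | 1⟩ }


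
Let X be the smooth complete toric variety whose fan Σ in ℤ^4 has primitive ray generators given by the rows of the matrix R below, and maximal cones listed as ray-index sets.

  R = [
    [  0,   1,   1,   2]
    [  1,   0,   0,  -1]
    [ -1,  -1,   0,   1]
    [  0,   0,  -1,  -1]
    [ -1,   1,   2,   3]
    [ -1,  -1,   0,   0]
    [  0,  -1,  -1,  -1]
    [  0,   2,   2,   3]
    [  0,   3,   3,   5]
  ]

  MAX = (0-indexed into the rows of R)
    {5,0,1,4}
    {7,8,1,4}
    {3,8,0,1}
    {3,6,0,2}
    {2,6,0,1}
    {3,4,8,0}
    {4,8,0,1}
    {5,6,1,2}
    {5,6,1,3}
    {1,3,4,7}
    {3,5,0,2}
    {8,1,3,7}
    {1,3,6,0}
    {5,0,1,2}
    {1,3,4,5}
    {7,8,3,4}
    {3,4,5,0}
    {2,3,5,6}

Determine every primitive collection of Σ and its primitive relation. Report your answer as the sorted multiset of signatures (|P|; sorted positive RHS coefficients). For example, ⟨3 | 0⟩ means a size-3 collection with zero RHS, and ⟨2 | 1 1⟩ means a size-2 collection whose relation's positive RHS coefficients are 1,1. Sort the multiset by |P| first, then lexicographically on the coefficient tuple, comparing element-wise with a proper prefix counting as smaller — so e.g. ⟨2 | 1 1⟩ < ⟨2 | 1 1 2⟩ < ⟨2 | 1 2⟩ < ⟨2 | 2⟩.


14 minimal non-faces of Δ(Σ) (on 9 rays):

  P={0,7}:  v_{0} + v_{7} = v_{8}  →  sig = ⟨2 | 1⟩
  P={5,7}:  v_{5} + v_{7} = v_{4}  →  sig = ⟨2 | 1⟩
  P={6,7}:  v_{6} + v_{7} = v_{0}  →  sig = ⟨2 | 1⟩
  P={4,6}:  v_{4} + v_{6} = v_{0} + v_{5}  →  sig = ⟨2 | 1 1⟩
  P={5,8}:  v_{5} + v_{8} = v_{0} + v_{4}  →  sig = ⟨2 | 1 1⟩
  P={2,7}:  v_{2} + v_{7} = 2·v_{0} + v_{5}  →  sig = ⟨2 | 1 2⟩
  P={2,8}:  v_{2} + v_{8} = 3·v_{0} + v_{5}  →  sig = ⟨2 | 1 3⟩
  P={6,8}:  v_{6} + v_{8} = 2·v_{0}  →  sig = ⟨2 | 2⟩
  P={2,4}:  v_{2} + v_{4} = 2·v_{0} + 2·v_{5}  →  sig = ⟨2 | 2 2⟩
  P={0,5,6}:  v_{0} + v_{5} + v_{6} = v_{2}  →  sig = ⟨3 | 1⟩
  P={1,2,3}:  v_{1} + v_{2} + v_{3} = v_{6}  →  sig = ⟨3 | 1⟩
  P={0,1,3,5}:  v_{0} + v_{1} + v_{3} + v_{5} = 0  →  sig = ⟨4 | 0⟩
  P={0,1,3,4}:  v_{0} + v_{1} + v_{3} + v_{4} = v_{7}  →  sig = ⟨4 | 1⟩
  P={1,3,4,8}:  v_{1} + v_{3} + v_{4} + v_{8} = 2·v_{7}  →  sig = ⟨4 | 2⟩

so the primitive-relation signature multiset is
{ ⟨2 | 1⟩ ×3,  ⟨2 | 1 1⟩ ×2,  ⟨2 | 1 2⟩,  ⟨2 | 1 3⟩,  ⟨2 | 2⟩,  ⟨2 | 2 2⟩,  ⟨3 | 1⟩ ×2,  ⟨4 | 0⟩,  ⟨4 | 1⟩,  ⟨4 | 2⟩ }


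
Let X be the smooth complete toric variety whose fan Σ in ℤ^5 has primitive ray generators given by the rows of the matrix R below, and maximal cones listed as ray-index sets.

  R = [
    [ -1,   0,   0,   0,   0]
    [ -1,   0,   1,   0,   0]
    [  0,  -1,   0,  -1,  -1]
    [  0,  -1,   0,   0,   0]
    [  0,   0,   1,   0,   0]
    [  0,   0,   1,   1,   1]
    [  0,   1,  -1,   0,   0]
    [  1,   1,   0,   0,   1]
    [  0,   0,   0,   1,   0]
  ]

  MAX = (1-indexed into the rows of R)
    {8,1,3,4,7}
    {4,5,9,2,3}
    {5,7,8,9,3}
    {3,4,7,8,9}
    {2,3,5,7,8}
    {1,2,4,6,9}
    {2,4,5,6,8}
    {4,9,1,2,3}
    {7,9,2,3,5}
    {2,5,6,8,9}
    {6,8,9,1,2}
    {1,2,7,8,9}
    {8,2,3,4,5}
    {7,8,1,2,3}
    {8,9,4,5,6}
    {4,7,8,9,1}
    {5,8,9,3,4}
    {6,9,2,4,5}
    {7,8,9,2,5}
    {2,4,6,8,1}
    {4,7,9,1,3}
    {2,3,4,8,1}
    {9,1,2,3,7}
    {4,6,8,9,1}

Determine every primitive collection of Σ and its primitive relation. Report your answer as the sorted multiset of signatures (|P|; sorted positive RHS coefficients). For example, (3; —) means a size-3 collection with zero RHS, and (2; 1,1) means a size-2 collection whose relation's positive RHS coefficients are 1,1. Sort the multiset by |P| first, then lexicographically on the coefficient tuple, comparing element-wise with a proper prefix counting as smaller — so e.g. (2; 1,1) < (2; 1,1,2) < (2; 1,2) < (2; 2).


Minimal non-faces — 8 found among 9 rays, 24 max cones:

  {1,5}:  v_{1} + v_{5} = v_{2}  ⇒ sig = (2; 1)
  {3,6}:  v_{3} + v_{6} = v_{4} + v_{5}  ⇒ sig = (2; 1,1)
  {6,7}:  v_{6} + v_{7} = v_{1} + v_{8} + v_{9}  ⇒ sig = (2; 1,1,1)
  {4,5,7}:  v_{4} + v_{5} + v_{7} = 0  ⇒ sig = (3; —)
  {2,4,7}:  v_{2} + v_{4} + v_{7} = v_{1}  ⇒ sig = (3; 1)
  {1,3,8,9}:  v_{1} + v_{3} + v_{8} + v_{9} = 0  ⇒ sig = (4; —)
  {2,3,8,9}:  v_{2} + v_{3} + v_{8} + v_{9} = v_{5}  ⇒ sig = (4; 1)
  {2,4,8,9}:  v_{2} + v_{4} + v_{8} + v_{9} = v_{6}  ⇒ sig = (4; 1)

Hence PRS(X_Σ) =
    (2; 1)
    (2; 1,1)
    (2; 1,1,1)
    (3; —)
    (3; 1)
    (4; —)
    (4; 1)
    (4; 1)


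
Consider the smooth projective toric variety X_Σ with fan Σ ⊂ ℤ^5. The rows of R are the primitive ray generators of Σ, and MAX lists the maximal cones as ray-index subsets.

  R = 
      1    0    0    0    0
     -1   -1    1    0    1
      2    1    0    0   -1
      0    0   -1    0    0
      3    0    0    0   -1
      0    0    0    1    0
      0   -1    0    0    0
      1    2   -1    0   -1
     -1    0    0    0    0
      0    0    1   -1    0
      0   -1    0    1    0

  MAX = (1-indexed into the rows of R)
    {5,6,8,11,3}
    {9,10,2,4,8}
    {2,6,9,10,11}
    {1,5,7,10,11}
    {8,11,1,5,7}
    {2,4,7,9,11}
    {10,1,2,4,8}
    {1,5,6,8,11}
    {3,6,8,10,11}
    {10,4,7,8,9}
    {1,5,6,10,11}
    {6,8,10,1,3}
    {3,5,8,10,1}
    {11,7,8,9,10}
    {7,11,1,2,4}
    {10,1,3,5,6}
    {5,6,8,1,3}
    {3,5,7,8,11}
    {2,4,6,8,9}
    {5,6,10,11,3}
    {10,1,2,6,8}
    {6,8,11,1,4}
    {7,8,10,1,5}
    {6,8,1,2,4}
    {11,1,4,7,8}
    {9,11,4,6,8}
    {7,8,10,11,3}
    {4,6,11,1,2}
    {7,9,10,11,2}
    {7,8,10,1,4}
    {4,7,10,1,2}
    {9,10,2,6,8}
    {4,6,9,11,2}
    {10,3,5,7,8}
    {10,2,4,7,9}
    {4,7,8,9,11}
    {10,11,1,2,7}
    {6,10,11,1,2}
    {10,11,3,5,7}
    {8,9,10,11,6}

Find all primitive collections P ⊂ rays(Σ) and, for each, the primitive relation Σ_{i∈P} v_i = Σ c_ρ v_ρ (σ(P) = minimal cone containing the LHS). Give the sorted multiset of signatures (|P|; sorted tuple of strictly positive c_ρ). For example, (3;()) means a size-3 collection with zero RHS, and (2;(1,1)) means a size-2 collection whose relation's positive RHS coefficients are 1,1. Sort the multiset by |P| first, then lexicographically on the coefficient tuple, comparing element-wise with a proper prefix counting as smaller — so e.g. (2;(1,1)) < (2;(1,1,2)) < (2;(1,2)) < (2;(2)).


17 collections generate NE(X_Σ); each relation:

  • {1,9}:  v_{1} + v_{9} = 0  ⇒ sig = (2;())
  • {6,7}:  v_{6} + v_{7} = v_{11}  ⇒ sig = (2;(1))
  • {5,9}:  v_{5} + v_{9} = v_{3} + v_{7}  ⇒ sig = (2;(1,1))
  • {2,3}:  v_{2} + v_{3} = v_{1} + v_{6} + v_{10}  ⇒ sig = (2;(1,1,1))
  • {3,4}:  v_{3} + v_{4} = v_{1} + v_{7} + v_{8}  ⇒ sig = (2;(1,1,1))
  • {3,9}:  v_{3} + v_{9} = v_{8} + v_{10} + v_{11}  ⇒ sig = (2;(1,1,1))
  • {2,5}:  v_{2} + v_{5} = 2·v_{1} + v_{10} + v_{11}  ⇒ sig = (2;(1,1,2))
  • {4,5}:  v_{4} + v_{5} = 2·v_{1} + 2·v_{7} + v_{8}  ⇒ sig = (2;(1,2,2))
  • {2,7,8}:  v_{2} + v_{7} + v_{8} = 0  ⇒ sig = (3;())
  • {4,6,10}:  v_{4} + v_{6} + v_{10} = 0  ⇒ sig = (3;())
  • {1,3,7}:  v_{1} + v_{3} + v_{7} = v_{5}  ⇒ sig = (3;(1))
  • {2,8,11}:  v_{2} + v_{8} + v_{11} = v_{6}  ⇒ sig = (3;(1))
  • {4,10,11}:  v_{4} + v_{10} + v_{11} = v_{7}  ⇒ sig = (3;(1))
  • {1,3,11}:  v_{1} + v_{3} + v_{11} = v_{5} + v_{6}  ⇒ sig = (3;(1,1))
  • {1,8,10,11}:  v_{1} + v_{8} + v_{10} + v_{11} = v_{3}  ⇒ sig = (4;(1))
  • {5,8,10,11}:  v_{5} + v_{8} + v_{10} + v_{11} = 2·v_{3} + v_{7}  ⇒ sig = (4;(1,2))
  • {5,6,8,10}:  v_{5} + v_{6} + v_{8} + v_{10} = 2·v_{3}  ⇒ sig = (4;(2))

Sorted signature multiset PRS(X):
[(2;()), (2;(1)), (2;(1,1)), (2;(1,1,1)), (2;(1,1,1)), (2;(1,1,1)), (2;(1,1,2)), (2;(1,2,2)), (3;()), (3;()), (3;(1)), (3;(1)), (3;(1)), (3;(1,1)), (4;(1)), (4;(1,2)), (4;(2))]


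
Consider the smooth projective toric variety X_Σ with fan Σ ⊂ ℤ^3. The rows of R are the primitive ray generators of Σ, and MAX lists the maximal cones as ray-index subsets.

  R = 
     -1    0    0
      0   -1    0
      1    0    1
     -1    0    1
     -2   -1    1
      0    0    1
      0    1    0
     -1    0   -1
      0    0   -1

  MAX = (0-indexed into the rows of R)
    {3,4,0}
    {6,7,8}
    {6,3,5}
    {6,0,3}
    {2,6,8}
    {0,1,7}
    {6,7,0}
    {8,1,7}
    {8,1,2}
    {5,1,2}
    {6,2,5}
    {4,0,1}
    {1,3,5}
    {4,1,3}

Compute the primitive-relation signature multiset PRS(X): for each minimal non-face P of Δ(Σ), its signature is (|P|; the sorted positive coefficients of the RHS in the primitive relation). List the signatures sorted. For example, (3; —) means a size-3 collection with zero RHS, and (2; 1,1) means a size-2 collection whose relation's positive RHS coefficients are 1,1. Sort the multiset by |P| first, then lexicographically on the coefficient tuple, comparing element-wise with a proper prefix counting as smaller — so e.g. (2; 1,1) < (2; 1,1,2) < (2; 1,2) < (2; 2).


|primitive collections| = 16. Relations:

  • {1,6}:  v_{1} + v_{6} = 0  so sig = (2; —)
  • {2,7}:  v_{2} + v_{7} = 0  so sig = (2; —)
  • {5,8}:  v_{5} + v_{8} = 0  so sig = (2; —)
  • {0,2}:  v_{0} + v_{2} = v_{5}  so sig = (2; 1)
  • {0,5}:  v_{0} + v_{5} = v_{3}  so sig = (2; 1)
  • {0,8}:  v_{0} + v_{8} = v_{7}  so sig = (2; 1)
  • {3,8}:  v_{3} + v_{8} = v_{0}  so sig = (2; 1)
  • {5,7}:  v_{5} + v_{7} = v_{0}  so sig = (2; 1)
  • {4,6}:  v_{4} + v_{6} = v_{0} + v_{3}  so sig = (2; 1,1)
  • {2,4}:  v_{2} + v_{4} = v_{1} + v_{3} + v_{5}  so sig = (2; 1,1,1)
  • {4,5}:  v_{4} + v_{5} = v_{1} + 2·v_{3}  so sig = (2; 1,2)
  • {4,8}:  v_{4} + v_{8} = 2·v_{0} + v_{1}  so sig = (2; 1,2)
  • {4,7}:  v_{4} + v_{7} = 3·v_{0} + v_{1}  so sig = (2; 1,3)
  • {2,3}:  v_{2} + v_{3} = 2·v_{5}  so sig = (2; 2)
  • {3,7}:  v_{3} + v_{7} = 2·v_{0}  so sig = (2; 2)
  • {0,1,3}:  v_{0} + v_{1} + v_{3} = v_{4}  so sig = (3; 1)

Sorted signature multiset PRS(X):
    |P|=2: 15 collections, coeffs (), (), (), (1), (1), (1), (1), (1), (1,1), (1,1,1), (1,2), (1,2), (1,3), (2), (2)
    |P|=3: 1 collection, coeffs (1)


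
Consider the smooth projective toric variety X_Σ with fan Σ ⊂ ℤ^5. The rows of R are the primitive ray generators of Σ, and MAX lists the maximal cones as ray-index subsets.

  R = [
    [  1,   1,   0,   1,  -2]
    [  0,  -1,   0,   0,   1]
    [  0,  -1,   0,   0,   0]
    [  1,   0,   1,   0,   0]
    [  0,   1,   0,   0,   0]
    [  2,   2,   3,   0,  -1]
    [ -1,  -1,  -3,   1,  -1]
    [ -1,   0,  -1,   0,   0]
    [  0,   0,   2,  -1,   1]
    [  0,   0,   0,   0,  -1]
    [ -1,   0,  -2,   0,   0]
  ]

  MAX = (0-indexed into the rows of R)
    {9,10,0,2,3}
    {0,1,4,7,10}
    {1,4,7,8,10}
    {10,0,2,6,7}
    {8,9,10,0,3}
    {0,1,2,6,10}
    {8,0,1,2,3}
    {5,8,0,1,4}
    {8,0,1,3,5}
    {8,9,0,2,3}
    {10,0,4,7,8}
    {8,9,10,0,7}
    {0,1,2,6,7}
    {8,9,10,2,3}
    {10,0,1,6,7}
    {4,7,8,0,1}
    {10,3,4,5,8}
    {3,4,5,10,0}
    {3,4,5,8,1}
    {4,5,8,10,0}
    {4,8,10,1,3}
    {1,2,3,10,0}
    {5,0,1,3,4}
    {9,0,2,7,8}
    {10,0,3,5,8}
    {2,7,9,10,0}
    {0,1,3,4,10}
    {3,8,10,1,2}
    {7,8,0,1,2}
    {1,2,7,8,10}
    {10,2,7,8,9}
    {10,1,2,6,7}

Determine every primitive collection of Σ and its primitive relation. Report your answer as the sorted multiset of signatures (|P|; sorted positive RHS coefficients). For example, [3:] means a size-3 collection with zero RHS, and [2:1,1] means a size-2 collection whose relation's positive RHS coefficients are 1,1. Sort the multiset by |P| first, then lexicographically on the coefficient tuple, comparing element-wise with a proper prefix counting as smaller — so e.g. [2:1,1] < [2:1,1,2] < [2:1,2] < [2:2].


Minimal non-faces — 17 found among 11 rays, 32 max cones:

  P={2,4}:  v_{2} + v_{4} = 0 ; sig = [2:]
  P={3,7}:  v_{3} + v_{7} = 0 ; sig = [2:]
  P={1,9}:  v_{1} + v_{9} = v_{2} ; sig = [2:1]
  P={5,6}:  v_{5} + v_{6} = v_{0} ; sig = [2:1]
  P={6,8}:  v_{6} + v_{8} = v_{2} + v_{7} ; sig = [2:1,1]
  P={2,5}:  v_{2} + v_{5} = v_{0} + v_{3} + v_{8} ; sig = [2:1,1,1]
  P={4,9}:  v_{4} + v_{9} = v_{0} + v_{8} + v_{10} ; sig = [2:1,1,1]
  P={5,7}:  v_{5} + v_{7} = v_{0} + v_{4} + v_{8} ; sig = [2:1,1,1]
  P={3,6}:  v_{3} + v_{6} = v_{0} + v_{1} + v_{2} + v_{10} ; sig = [2:1,1,1,1]
  P={4,6}:  v_{4} + v_{6} = v_{0} + v_{1} + v_{7} + v_{10} ; sig = [2:1,1,1,1]
  P={6,9}:  v_{6} + v_{9} = v_{0} + 2·v_{2} + v_{7} + v_{10} ; sig = [2:1,1,1,2]
  P={5,9}:  v_{5} + v_{9} = 2·v_{0} + v_{3} + 2·v_{8} + v_{10} ; sig = [2:1,1,2,2]
  P={1,5,10}:  v_{1} + v_{5} + v_{10} = v_{3} + v_{4} ; sig = [3:1,1]
  P={0,1,8,10}:  v_{0} + v_{1} + v_{8} + v_{10} = 0 ; sig = [4:]
  P={0,2,8,10}:  v_{0} + v_{2} + v_{8} + v_{10} = v_{9} ; sig = [4:1]
  P={0,3,4,8}:  v_{0} + v_{3} + v_{4} + v_{8} = v_{5} ; sig = [4:1]
  P={0,1,2,7,10}:  v_{0} + v_{1} + v_{2} + v_{7} + v_{10} = v_{6} ; sig = [5:1]

so the primitive-relation signature multiset is
    |P|=2: 12 collections, coeffs (), (), (1), (1), (1,1), (1,1,1), (1,1,1), (1,1,1), (1,1,1,1), (1,1,1,1), (1,1,1,2), (1,1,2,2)
    |P|=3: 1 collection, coeffs (1,1)
    |P|=4: 3 collections, coeffs (), (1), (1)
    |P|=5: 1 collection, coeffs (1)


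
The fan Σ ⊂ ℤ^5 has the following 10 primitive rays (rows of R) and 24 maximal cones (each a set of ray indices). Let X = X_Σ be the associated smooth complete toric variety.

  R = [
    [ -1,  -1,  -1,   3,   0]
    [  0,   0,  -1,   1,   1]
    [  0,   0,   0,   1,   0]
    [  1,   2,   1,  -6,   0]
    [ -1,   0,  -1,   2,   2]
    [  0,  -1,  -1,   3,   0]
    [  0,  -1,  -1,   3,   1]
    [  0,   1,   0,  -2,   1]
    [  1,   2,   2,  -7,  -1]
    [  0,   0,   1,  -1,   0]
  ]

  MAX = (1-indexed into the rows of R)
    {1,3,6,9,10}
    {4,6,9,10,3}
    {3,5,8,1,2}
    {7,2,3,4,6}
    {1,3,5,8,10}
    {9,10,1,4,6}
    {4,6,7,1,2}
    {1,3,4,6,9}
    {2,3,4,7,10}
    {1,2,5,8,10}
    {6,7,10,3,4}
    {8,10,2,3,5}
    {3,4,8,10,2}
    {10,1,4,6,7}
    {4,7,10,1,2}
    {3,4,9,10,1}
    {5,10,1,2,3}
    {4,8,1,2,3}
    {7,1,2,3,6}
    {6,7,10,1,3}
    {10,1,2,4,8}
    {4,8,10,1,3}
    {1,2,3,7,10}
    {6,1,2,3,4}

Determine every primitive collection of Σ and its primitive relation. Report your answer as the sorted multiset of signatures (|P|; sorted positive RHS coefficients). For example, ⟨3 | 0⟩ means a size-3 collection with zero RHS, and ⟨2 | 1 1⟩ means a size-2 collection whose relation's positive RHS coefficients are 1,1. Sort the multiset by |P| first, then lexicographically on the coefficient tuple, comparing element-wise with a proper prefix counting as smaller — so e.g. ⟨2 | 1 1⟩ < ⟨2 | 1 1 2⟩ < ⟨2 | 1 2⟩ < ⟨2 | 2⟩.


The 14 primitive collections of Σ (r=10, n=5):

  P = {2,9}:  v_{2} + v_{9} = v_{4}  ⇒ sig = ⟨2 | 1⟩
  P = {6,8}:  v_{6} + v_{8} = v_{2}  ⇒ sig = ⟨2 | 1⟩
  P = {7,9}:  v_{7} + v_{9} = v_{4} + v_{6} + v_{10}  ⇒ sig = ⟨2 | 1 1 1⟩
  P = {5,9}:  v_{5} + v_{9} = v_{1} + v_{3} + v_{4} + v_{8} + v_{10}  ⇒ sig = ⟨2 | 1 1 1 1 1⟩
  P = {5,6}:  v_{5} + v_{6} = v_{1} + 2·v_{2} + v_{3} + v_{10}  ⇒ sig = ⟨2 | 1 1 1 2⟩
  P = {8,9}:  v_{8} + v_{9} = v_{1} + v_{3} + 2·v_{4} + v_{10}  ⇒ sig = ⟨2 | 1 1 1 2⟩
  P = {5,7}:  v_{5} + v_{7} = v_{1} + 3·v_{2} + v_{3} + 2·v_{10}  ⇒ sig = ⟨2 | 1 1 2 3⟩
  P = {7,8}:  v_{7} + v_{8} = 2·v_{2} + v_{10}  ⇒ sig = ⟨2 | 1 2⟩
  P = {4,5}:  v_{4} + v_{5} = 2·v_{8}  ⇒ sig = ⟨2 | 2⟩
  P = {2,6,10}:  v_{2} + v_{6} + v_{10} = v_{7}  ⇒ sig = ⟨3 | 1⟩
  P = {1,3,4,7}:  v_{1} + v_{3} + v_{4} + v_{7} = v_{2}  ⇒ sig = ⟨4 | 1⟩
  P = {1,3,4,6,10}:  v_{1} + v_{3} + v_{4} + v_{6} + v_{10} = 0  ⇒ sig = ⟨5 | 0⟩
  P = {1,2,3,4,10}:  v_{1} + v_{2} + v_{3} + v_{4} + v_{10} = v_{8}  ⇒ sig = ⟨5 | 1⟩
  P = {1,2,3,8,10}:  v_{1} + v_{2} + v_{3} + v_{8} + v_{10} = v_{5}  ⇒ sig = ⟨5 | 1⟩

Hence PRS(X_Σ) =
{ ⟨2 | 1⟩ ×2,  ⟨2 | 1 1 1⟩,  ⟨2 | 1 1 1 1 1⟩,  ⟨2 | 1 1 1 2⟩ ×2,  ⟨2 | 1 1 2 3⟩,  ⟨2 | 1 2⟩,  ⟨2 | 2⟩,  ⟨3 | 1⟩,  ⟨4 | 1⟩,  ⟨5 | 0⟩,  ⟨5 | 1⟩ ×2 }


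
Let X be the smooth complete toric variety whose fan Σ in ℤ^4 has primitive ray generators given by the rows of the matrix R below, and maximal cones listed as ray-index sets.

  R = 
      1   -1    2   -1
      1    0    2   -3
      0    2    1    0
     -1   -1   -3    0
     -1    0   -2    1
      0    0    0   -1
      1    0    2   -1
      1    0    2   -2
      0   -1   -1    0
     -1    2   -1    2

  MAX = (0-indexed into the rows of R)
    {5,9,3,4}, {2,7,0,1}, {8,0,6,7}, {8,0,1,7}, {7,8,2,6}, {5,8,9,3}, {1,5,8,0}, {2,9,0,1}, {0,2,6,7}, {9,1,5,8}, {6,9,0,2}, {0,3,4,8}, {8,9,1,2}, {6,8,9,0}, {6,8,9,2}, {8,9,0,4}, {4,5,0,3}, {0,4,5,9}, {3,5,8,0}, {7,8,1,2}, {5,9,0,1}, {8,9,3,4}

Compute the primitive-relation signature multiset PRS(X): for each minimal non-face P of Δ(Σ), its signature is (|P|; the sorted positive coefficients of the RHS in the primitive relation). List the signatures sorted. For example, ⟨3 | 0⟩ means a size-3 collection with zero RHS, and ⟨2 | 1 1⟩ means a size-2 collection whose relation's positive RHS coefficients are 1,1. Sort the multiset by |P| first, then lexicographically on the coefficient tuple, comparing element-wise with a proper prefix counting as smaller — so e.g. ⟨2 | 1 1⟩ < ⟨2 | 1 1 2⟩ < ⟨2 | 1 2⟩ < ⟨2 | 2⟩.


The 18 primitive collections of Σ (r=10, n=4):

  • {4,6}:  v_{4} + v_{6} = 0  so sig = ⟨2 | 0⟩
  • {4,7}:  v_{4} + v_{7} = v_{5}  so sig = ⟨2 | 1⟩
  • {5,6}:  v_{5} + v_{6} = v_{7}  so sig = ⟨2 | 1⟩
  • {5,7}:  v_{5} + v_{7} = v_{1}  so sig = ⟨2 | 1⟩
  • {7,9}:  v_{7} + v_{9} = v_{2}  so sig = ⟨2 | 1⟩
  • {2,4}:  v_{2} + v_{4} = v_{5} + v_{9}  so sig = ⟨2 | 1 1⟩
  • {2,5}:  v_{2} + v_{5} = v_{1} + v_{9}  so sig = ⟨2 | 1 1⟩
  • {3,6}:  v_{3} + v_{6} = v_{5} + v_{8}  so sig = ⟨2 | 1 1⟩
  • {2,3}:  v_{2} + v_{3} = 2·v_{5} + v_{8} + v_{9}  so sig = ⟨2 | 1 1 2⟩
  • {3,7}:  v_{3} + v_{7} = 2·v_{5} + v_{8}  so sig = ⟨2 | 1 2⟩
  • {1,3}:  v_{1} + v_{3} = 3·v_{5} + v_{8}  so sig = ⟨2 | 1 3⟩
  • {1,4}:  v_{1} + v_{4} = 2·v_{5}  so sig = ⟨2 | 2⟩
  • {1,6}:  v_{1} + v_{6} = 2·v_{7}  so sig = ⟨2 | 2⟩
  • {0,2,8}:  v_{0} + v_{2} + v_{8} = v_{6}  so sig = ⟨3 | 1⟩
  • {0,3,9}:  v_{0} + v_{3} + v_{9} = v_{4}  so sig = ⟨3 | 1⟩
  • {4,5,8}:  v_{4} + v_{5} + v_{8} = v_{3}  so sig = ⟨3 | 1⟩
  • {0,5,8,9}:  v_{0} + v_{5} + v_{8} + v_{9} = 0  so sig = ⟨4 | 0⟩
  • {0,1,8,9}:  v_{0} + v_{1} + v_{8} + v_{9} = v_{7}  so sig = ⟨4 | 1⟩

Hence PRS(X_Σ) =
    |P|=2: 13 collections, coeffs (), (1), (1), (1), (1), (1,1), (1,1), (1,1), (1,1,2), (1,2), (1,3), (2), (2)
    |P|=3: 3 collections, coeffs (1), (1), (1)
    |P|=4: 2 collections, coeffs (), (1)
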